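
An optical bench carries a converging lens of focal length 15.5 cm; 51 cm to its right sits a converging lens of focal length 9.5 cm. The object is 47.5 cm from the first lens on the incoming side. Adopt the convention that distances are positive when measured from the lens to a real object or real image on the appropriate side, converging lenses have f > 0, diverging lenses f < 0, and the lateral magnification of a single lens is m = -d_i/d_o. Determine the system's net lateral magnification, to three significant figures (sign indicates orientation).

0.249

Lens 1: 1/d_i1 = 1/f_1 - 1/d_o1 = 1/15.5 - 1/47.5 = 0.04346 cm^-1, so d_i1 = 23.008 cm.
m_1 = -(23.008)/47.5 = -0.4844.
That image sits 27.992 cm in front of the second lens, so d_o2 = 27.992 cm.
Lens 2: 1/d_i2 = 1/f_2 - 1/d_o2 = 1/9.5 - 1/(27.992) = 0.06954 cm^-1, so d_i2 = 14.380 cm.
m_2 = -(14.380)/(27.992) = -0.5137.
The system's lateral magnification is m_1 m_2 = (-0.4844)(-0.5137) = 0.2488.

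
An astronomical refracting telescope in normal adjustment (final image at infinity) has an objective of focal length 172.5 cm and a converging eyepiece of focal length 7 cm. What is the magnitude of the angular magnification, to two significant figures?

25

|M| = f_obj/|f_eye| = 172.5/7 = 24.643.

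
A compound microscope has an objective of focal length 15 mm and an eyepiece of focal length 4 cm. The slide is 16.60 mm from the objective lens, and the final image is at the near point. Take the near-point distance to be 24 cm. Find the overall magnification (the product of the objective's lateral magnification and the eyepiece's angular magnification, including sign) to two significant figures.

-66

Convert to cm: f_obj = 15 mm = 1.5 cm; d_o = 16.60 mm = 1.66 cm.
Objective: 1/d_i = 1/f_obj - 1/d_o = 1/1.5 - 1/1.66 = 0.06426 cm^-1, so d_i = 15.563 cm.
m_obj = -d_i/d_o = -15.563/1.66 = -9.375.
Eyepiece angular magnification (image at near point): M_eye = 1 + D/f_e = 1 + 24/4 = 7.000.
Overall M = m_obj x M_eye = (-9.375)(7.000) = -65.63.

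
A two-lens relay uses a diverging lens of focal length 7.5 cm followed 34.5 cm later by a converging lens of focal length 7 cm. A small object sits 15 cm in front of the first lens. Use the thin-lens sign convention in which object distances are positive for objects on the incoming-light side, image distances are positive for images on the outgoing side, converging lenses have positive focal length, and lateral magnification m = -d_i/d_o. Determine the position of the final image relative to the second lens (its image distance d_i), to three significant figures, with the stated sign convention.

First lens: d_i1 = 1/(1/(-7.5) - 1/15) = -5.000 cm.
The intermediate image is virtual, 5.000 cm to the left of lens 1, so d_o2 = L - d_i1 = 34.5 - (-5.000) = 39.500 cm.
Second lens: d_i2 = 1/(1/7 - 1/(39.500)) = 8.508 cm.

8.51 cm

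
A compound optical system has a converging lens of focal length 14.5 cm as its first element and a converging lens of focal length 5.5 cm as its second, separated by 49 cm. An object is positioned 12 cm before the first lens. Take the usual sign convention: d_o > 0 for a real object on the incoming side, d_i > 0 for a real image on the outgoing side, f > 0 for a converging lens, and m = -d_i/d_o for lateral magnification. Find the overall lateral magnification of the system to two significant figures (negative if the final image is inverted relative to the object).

-0.28

Applying the thin-lens equation to the first lens, 1/14.5 = 1/12 + 1/d_i1, which gives d_i1 = -69.600 cm.
Its lateral magnification is m_1 = -d_i1/d_o1 = -(-69.600)/12 = 5.8000.
The intermediate image is virtual, 69.600 cm to the left of lens 1, so d_o2 = L - d_i1 = 49 - (-69.600) = 118.600 cm.
Applying the thin-lens equation again with f_2 = 5.5 cm and d_o2 = 118.600 cm gives d_i2 = 5.767 cm.
m_2 = -(5.767)/(118.600) = -0.0486.
Total m = m_1 x m_2 = (5.8000)(-0.0486) = -0.2821.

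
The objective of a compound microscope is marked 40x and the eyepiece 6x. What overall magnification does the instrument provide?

The overall magnification of a compound microscope is the product of the objective and eyepiece magnifications:
M = M_obj x M_eye = 40 x 6 = 240.

240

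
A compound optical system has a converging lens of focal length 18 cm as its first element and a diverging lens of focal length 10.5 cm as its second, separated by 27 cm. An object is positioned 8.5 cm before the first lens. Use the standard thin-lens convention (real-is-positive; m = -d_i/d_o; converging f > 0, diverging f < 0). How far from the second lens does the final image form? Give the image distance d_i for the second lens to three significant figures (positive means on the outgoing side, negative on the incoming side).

Applying the thin-lens equation to the first lens, 1/18 = 1/8.5 + 1/d_i1, which gives d_i1 = -16.105 cm.
The intermediate image is virtual, 16.105 cm to the left of lens 1, so d_o2 = L - d_i1 = 27 - (-16.105) = 43.105 cm.
Applying the thin-lens equation again with f_2 = -10.5 cm and d_o2 = 43.105 cm gives d_i2 = -8.443 cm.

-8.44 cm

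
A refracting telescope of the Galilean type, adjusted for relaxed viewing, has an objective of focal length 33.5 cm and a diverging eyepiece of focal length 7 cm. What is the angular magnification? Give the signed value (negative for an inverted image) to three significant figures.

4.79

M = -f_obj/f_eye = -33.5/(-7) = 4.786.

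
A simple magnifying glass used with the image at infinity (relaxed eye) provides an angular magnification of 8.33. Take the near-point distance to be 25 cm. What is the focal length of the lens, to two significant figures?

3.0 cm

For the image at infinity, M = D/f.
f = D/M = 25/8.33 = 3.001 cm.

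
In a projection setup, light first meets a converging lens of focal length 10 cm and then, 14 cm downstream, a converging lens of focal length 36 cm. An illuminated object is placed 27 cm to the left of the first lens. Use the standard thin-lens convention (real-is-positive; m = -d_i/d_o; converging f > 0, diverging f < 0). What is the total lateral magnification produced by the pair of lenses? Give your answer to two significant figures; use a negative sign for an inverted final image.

-0.56

Lens 1: 1/d_i1 = 1/f_1 - 1/d_o1 = 1/10 - 1/27 = 0.06296 cm^-1, so d_i1 = 15.882 cm.
m_1 = -(15.882)/27 = -0.5882.
This image would form 15.882 cm past lens 1, i.e. 1.882 cm beyond lens 2, so it is a virtual object for lens 2: d_o2 = 14 - 15.882 = -1.882 cm.
Lens 2: 1/d_i2 = 1/f_2 - 1/d_o2 = 1/36 - 1/(-1.882) = 0.55903 cm^-1, so d_i2 = 1.789 cm.
m_2 = -(1.789)/(-1.882) = 0.9503.
The system's lateral magnification is m_1 m_2 = (-0.5882)(0.9503) = -0.5590.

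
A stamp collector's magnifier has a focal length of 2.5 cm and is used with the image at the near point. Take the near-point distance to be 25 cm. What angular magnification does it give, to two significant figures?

M = 1 + D/f = 1 + 25/2.5 = 11.000.

11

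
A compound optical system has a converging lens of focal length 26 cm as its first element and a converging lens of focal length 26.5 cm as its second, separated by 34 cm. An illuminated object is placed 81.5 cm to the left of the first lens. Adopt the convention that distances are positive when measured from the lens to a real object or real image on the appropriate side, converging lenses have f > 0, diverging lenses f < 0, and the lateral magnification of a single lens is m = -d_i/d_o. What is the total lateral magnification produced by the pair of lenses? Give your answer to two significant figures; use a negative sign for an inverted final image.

-0.40

Lens 1: 1/d_i1 = 1/f_1 - 1/d_o1 = 1/26 - 1/81.5 = 0.02619 cm^-1, so d_i1 = 38.180 cm.
m_1 = -(38.180)/81.5 = -0.4685.
Since 38.180 cm > 34 cm, the first image lies past the second lens and serves as a virtual object: d_o2 = L - d_i1 = -4.180 cm.
Lens 2: 1/d_i2 = 1/f_2 - 1/d_o2 = 1/26.5 - 1/(-4.180) = 0.27696 cm^-1, so d_i2 = 3.611 cm.
m_2 = -(3.611)/(-4.180) = 0.8637.
The system's lateral magnification is m_1 m_2 = (-0.4685)(0.8637) = -0.4046.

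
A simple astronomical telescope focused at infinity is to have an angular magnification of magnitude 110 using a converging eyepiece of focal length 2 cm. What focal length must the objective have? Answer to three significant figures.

|M| = f_obj/|f_eye|, so f_obj = |M| x |f_eye| = 110.0 x 2 = 220.000 cm.

220 cm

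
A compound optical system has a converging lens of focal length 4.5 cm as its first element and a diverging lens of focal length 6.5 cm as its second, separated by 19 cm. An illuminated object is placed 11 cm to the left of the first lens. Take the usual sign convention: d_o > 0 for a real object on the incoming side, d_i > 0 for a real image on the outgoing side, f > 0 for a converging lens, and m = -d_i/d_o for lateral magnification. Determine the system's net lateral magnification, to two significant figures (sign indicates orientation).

-0.25

Applying the thin-lens equation to the first lens, 1/4.5 = 1/11 + 1/d_i1, which gives d_i1 = 7.615 cm.
Its lateral magnification is m_1 = -d_i1/d_o1 = -(7.615)/11 = -0.6923.
Object distance for lens 2: d_o2 = 19 - 7.615 = 11.385 cm.
Applying the thin-lens equation again with f_2 = -6.5 cm and d_o2 = 11.385 cm gives d_i2 = -4.138 cm.
m_2 = -(-4.138)/(11.385) = 0.3634.
Total m = m_1 x m_2 = (-0.6923)(0.3634) = -0.2516.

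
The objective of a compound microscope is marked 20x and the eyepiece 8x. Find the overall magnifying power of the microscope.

The overall magnification of a compound microscope is the product of the objective and eyepiece magnifications:
M = M_obj x M_eye = 20 x 8 = 160.

160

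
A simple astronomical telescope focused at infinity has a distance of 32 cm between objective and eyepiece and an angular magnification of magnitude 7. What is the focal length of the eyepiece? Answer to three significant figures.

In normal adjustment the tube length equals f_obj + f_eye and |M| = f_obj/f_eye.
So f_obj = 7 f_eye and 7 f_eye + f_eye = 32 cm, giving f_eye = 32/8 = 4.000 cm and f_obj = 28.000 cm.

4.00 cm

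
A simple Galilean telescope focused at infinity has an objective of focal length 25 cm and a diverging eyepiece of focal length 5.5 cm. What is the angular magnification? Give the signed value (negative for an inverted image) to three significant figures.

M = -f_obj/f_eye = -25/(-5.5) = 4.545.

4.55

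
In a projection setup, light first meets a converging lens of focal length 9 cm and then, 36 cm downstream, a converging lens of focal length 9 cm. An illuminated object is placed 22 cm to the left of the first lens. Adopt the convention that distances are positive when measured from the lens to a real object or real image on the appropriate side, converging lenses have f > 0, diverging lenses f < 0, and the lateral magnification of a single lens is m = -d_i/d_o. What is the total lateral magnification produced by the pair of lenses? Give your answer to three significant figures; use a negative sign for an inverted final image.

Applying the thin-lens equation to the first lens, 1/9 = 1/22 + 1/d_i1, which gives d_i1 = 15.231 cm.
Its lateral magnification is m_1 = -d_i1/d_o1 = -(15.231)/22 = -0.6923.
That image sits 20.769 cm in front of the second lens, so d_o2 = 20.769 cm.
Applying the thin-lens equation again with f_2 = 9 cm and d_o2 = 20.769 cm gives d_i2 = 15.882 cm.
m_2 = -(15.882)/(20.769) = -0.7647.
Overall magnification: m = m_1 m_2 = 0.5294.

0.529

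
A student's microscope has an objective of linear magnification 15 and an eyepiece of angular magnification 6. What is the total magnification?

90

The overall magnification of a compound microscope is the product of the objective and eyepiece magnifications:
M = M_obj x M_eye = 15 x 6 = 90.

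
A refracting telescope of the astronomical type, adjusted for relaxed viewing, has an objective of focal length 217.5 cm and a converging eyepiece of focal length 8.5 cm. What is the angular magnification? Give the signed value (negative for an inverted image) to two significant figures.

M = -f_obj/f_eye = -217.5/(8.5) = -25.588.

-26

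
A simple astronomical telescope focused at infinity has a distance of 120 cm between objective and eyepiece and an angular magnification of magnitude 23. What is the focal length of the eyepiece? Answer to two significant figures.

5.0 cm

In normal adjustment the tube length equals f_obj + f_eye and |M| = f_obj/f_eye.
So f_obj = 23 f_eye and 23 f_eye + f_eye = 120 cm, giving f_eye = 120/24 = 5.000 cm and f_obj = 115.000 cm.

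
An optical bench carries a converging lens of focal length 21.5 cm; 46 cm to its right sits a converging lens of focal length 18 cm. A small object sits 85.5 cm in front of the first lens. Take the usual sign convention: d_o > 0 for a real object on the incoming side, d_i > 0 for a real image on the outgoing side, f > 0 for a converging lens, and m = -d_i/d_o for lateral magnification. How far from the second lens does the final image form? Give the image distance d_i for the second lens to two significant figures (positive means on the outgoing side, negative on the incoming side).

First lens: d_i1 = 1/(1/21.5 - 1/85.5) = 28.723 cm.
The intermediate image is 28.723 cm to the right of lens 1, so d_o2 = L - d_i1 = 46 - 28.723 = 17.277 cm.
Second lens: d_i2 = 1/(1/18 - 1/(17.277)) = -430.346 cm.

-430 cm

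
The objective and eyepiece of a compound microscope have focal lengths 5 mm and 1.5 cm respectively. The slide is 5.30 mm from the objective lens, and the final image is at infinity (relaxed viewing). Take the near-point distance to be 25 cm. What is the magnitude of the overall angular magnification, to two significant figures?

Convert to cm: f_obj = 5 mm = 0.5 cm; d_o = 5.30 mm = 0.53 cm.
Objective: 1/d_i = 1/f_obj - 1/d_o = 1/0.5 - 1/0.53 = 0.11321 cm^-1, so d_i = 8.833 cm.
m_obj = -d_i/d_o = -8.833/0.53 = -16.667.
Eyepiece angular magnification (image at infinity): M_eye = D/f_e = 25/1.5 = 16.667.
Overall M = m_obj x M_eye = (-16.667)(16.667) = -277.78.
|M| = 277.78.

280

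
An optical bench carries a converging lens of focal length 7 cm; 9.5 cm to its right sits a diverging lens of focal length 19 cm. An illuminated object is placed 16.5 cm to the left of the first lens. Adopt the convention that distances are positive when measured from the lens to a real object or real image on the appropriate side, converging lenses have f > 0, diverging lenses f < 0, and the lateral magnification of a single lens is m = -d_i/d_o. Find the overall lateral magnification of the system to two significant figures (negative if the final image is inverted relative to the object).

Lens 1: 1/d_i1 = 1/f_1 - 1/d_o1 = 1/7 - 1/16.5 = 0.08225 cm^-1, so d_i1 = 12.158 cm.
m_1 = -(12.158)/16.5 = -0.7368.
This image would form 12.158 cm past lens 1, i.e. 2.658 cm beyond lens 2, so it is a virtual object for lens 2: d_o2 = 9.5 - 12.158 = -2.658 cm.
Lens 2: 1/d_i2 = 1/f_2 - 1/d_o2 = 1/(-19) - 1/(-2.658) = 0.32361 cm^-1, so d_i2 = 3.090 cm.
m_2 = -(3.090)/(-2.658) = 1.1626.
Total m = m_1 x m_2 = (-0.7368)(1.1626) = -0.8567.

-0.86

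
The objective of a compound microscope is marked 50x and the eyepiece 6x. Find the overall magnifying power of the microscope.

300

The overall magnification of a compound microscope is the product of the objective and eyepiece magnifications:
M = M_obj x M_eye = 50 x 6 = 300.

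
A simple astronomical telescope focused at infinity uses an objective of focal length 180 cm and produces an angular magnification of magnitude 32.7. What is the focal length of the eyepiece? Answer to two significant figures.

5.5 cm

|M| = f_obj/f_eye, so f_eye = f_obj/|M| = 180/32.7 = 5.505 cm.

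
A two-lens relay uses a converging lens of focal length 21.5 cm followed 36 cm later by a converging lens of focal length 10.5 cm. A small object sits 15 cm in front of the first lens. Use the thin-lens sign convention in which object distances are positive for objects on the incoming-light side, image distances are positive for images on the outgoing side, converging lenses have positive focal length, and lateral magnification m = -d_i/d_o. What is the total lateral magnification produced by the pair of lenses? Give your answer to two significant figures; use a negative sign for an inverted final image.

-0.46

Lens 1: 1/d_i1 = 1/f_1 - 1/d_o1 = 1/21.5 - 1/15 = -0.02016 cm^-1, so d_i1 = -49.615 cm.
m_1 = -(-49.615)/15 = 3.3077.
With d_i1 < 0 the first image is virtual and lies on the object side; the object distance for lens 2 is d_o2 = 36 - (-49.615) = 85.615 cm.
Lens 2: 1/d_i2 = 1/f_2 - 1/d_o2 = 1/10.5 - 1/(85.615) = 0.08356 cm^-1, so d_i2 = 11.968 cm.
m_2 = -(11.968)/(85.615) = -0.1398.
The system's lateral magnification is m_1 m_2 = (3.3077)(-0.1398) = -0.4624.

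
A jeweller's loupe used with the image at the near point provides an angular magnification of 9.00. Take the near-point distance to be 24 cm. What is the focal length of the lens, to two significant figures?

3.0 cm

For the image at the near point, M = 1 + D/f.
f = D/(M - 1) = 24/(9.0 - 1) = 3.000 cm.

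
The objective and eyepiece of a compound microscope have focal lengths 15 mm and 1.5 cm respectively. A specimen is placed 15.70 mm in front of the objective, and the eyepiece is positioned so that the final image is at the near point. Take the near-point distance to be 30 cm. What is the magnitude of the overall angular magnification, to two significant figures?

450

Convert to cm: f_obj = 15 mm = 1.5 cm; d_o = 15.70 mm = 1.57 cm.
Objective: 1/d_i = 1/f_obj - 1/d_o = 1/1.5 - 1/1.57 = 0.02972 cm^-1, so d_i = 33.643 cm.
m_obj = -d_i/d_o = -33.643/1.57 = -21.429.
Eyepiece angular magnification (image at near point): M_eye = 1 + D/f_e = 1 + 30/1.5 = 21.000.
Overall M = m_obj x M_eye = (-21.429)(21.000) = -450.00.
|M| = 450.00.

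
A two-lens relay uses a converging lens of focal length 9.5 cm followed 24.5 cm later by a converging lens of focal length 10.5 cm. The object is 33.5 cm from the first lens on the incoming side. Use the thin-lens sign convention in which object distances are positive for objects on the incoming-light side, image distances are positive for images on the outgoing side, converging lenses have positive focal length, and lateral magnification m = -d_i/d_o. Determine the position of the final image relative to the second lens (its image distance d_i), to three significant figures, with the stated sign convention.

160 cm

Applying the thin-lens equation to the first lens, 1/9.5 = 1/33.5 + 1/d_i1, which gives d_i1 = 13.260 cm.
Object distance for lens 2: d_o2 = 24.5 - 13.260 = 11.240 cm.
Applying the thin-lens equation again with f_2 = 10.5 cm and d_o2 = 11.240 cm gives d_i2 = 159.570 cm.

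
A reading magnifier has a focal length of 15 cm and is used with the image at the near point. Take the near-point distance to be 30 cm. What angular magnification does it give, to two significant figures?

3.0

M = 1 + D/f = 1 + 30/15 = 3.000.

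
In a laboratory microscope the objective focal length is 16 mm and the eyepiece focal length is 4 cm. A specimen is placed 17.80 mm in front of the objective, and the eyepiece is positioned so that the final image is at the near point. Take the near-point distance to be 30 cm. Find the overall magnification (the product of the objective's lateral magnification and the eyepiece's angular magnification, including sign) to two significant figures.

-76

Convert to cm: f_obj = 16 mm = 1.6 cm; d_o = 17.80 mm = 1.78 cm.
Objective: 1/d_i = 1/f_obj - 1/d_o = 1/1.6 - 1/1.78 = 0.06320 cm^-1, so d_i = 15.822 cm.
m_obj = -d_i/d_o = -15.822/1.78 = -8.889.
Eyepiece angular magnification (image at near point): M_eye = 1 + D/f_e = 1 + 30/4 = 8.500.
Overall M = m_obj x M_eye = (-8.889)(8.500) = -75.56.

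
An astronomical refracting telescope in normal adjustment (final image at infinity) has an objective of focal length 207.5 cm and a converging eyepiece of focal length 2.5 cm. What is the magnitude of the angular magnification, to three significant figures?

|M| = f_obj/|f_eye| = 207.5/2.5 = 83.000.

83.0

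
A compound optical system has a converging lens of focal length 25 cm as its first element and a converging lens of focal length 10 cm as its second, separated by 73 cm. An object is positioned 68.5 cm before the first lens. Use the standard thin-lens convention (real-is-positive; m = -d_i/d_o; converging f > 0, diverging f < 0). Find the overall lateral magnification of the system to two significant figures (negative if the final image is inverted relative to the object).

0.24

Applying the thin-lens equation to the first lens, 1/25 = 1/68.5 + 1/d_i1, which gives d_i1 = 39.368 cm.
Its lateral magnification is m_1 = -d_i1/d_o1 = -(39.368)/68.5 = -0.5747.
The intermediate image is 39.368 cm to the right of lens 1, so d_o2 = L - d_i1 = 73 - 39.368 = 33.632 cm.
Applying the thin-lens equation again with f_2 = 10 cm and d_o2 = 33.632 cm gives d_i2 = 14.232 cm.
m_2 = -(14.232)/(33.632) = -0.4232.
Overall magnification: m = m_1 m_2 = 0.2432.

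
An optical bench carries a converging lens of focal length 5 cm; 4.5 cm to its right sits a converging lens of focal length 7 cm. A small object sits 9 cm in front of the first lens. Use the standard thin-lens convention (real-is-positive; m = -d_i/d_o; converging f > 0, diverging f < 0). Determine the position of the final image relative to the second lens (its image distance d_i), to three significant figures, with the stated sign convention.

Lens 1: 1/d_i1 = 1/f_1 - 1/d_o1 = 1/5 - 1/9 = 0.08889 cm^-1, so d_i1 = 11.250 cm.
Since 11.250 cm > 4.5 cm, the first image lies past the second lens and serves as a virtual object: d_o2 = L - d_i1 = -6.750 cm.
Lens 2: 1/d_i2 = 1/f_2 - 1/d_o2 = 1/7 - 1/(-6.750) = 0.29101 cm^-1, so d_i2 = 3.436 cm.

3.44 cm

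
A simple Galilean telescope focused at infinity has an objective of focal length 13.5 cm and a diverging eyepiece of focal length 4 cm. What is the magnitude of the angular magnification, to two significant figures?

|M| = f_obj/|f_eye| = 13.5/4 = 3.375.

3.4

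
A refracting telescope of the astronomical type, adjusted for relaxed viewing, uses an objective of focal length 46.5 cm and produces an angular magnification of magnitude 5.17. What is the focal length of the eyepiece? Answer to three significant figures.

|M| = f_obj/f_eye, so f_eye = f_obj/|M| = 46.5/5.17 = 8.994 cm.

8.99 cm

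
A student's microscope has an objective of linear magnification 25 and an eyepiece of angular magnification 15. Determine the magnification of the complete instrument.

375

The overall magnification of a compound microscope is the product of the objective and eyepiece magnifications:
M = M_obj x M_eye = 25 x 15 = 375.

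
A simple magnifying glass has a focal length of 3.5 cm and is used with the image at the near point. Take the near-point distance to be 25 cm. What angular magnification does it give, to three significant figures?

M = 1 + D/f = 1 + 25/3.5 = 8.143.

8.14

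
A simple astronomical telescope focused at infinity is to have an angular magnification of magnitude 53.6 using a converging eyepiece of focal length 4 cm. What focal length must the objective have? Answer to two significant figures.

|M| = f_obj/|f_eye|, so f_obj = |M| x |f_eye| = 53.6 x 4 = 214.400 cm.

210 cm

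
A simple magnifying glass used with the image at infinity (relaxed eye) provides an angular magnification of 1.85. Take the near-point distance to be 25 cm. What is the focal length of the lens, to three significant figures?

13.5 cm

For the image at infinity, M = D/f.
f = D/M = 25/1.85 = 13.514 cm.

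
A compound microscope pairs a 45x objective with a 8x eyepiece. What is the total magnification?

The overall magnification of a compound microscope is the product of the objective and eyepiece magnifications:
M = M_obj x M_eye = 45 x 8 = 360.

360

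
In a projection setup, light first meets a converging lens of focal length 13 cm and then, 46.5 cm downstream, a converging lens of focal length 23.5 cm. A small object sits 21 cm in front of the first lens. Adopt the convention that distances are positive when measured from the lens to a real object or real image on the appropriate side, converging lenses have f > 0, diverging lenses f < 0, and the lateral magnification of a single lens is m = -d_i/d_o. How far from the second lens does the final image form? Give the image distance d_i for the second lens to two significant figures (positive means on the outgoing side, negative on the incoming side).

First lens: d_i1 = 1/(1/13 - 1/21) = 34.125 cm.
That image sits 12.375 cm in front of the second lens, so d_o2 = 12.375 cm.
Second lens: d_i2 = 1/(1/23.5 - 1/(12.375)) = -26.140 cm.

-26 cm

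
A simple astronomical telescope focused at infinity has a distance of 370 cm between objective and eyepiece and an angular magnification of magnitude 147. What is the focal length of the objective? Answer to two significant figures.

370 cm

In normal adjustment the tube length equals f_obj + f_eye and |M| = f_obj/f_eye.
So f_obj = 147 f_eye and 147 f_eye + f_eye = 370 cm, giving f_eye = 370/148 = 2.500 cm and f_obj = 367.500 cm.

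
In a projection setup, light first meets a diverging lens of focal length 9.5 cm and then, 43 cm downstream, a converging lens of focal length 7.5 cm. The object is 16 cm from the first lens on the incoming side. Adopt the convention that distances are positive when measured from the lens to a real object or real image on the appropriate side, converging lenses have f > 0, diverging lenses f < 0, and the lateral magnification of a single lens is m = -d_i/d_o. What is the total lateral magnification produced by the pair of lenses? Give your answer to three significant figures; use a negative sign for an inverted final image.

First lens: d_i1 = 1/(1/(-9.5) - 1/16) = -5.961 cm.
m_1 = -(-5.961)/16 = 0.3725.
The intermediate image is virtual, 5.961 cm to the left of lens 1, so d_o2 = L - d_i1 = 43 - (-5.961) = 48.961 cm.
Second lens: d_i2 = 1/(1/7.5 - 1/(48.961)) = 8.857 cm.
m_2 = -(8.857)/(48.961) = -0.1809.
Total m = m_1 x m_2 = (0.3725)(-0.1809) = -0.0674.

-0.0674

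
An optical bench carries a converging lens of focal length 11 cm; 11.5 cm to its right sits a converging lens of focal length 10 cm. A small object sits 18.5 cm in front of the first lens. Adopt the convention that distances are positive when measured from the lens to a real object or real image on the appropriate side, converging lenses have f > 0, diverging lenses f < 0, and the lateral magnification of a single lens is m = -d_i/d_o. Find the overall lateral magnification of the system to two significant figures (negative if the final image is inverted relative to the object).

-0.57

First lens: d_i1 = 1/(1/11 - 1/18.5) = 27.133 cm.
m_1 = -(27.133)/18.5 = -1.4667.
Since 27.133 cm > 11.5 cm, the first image lies past the second lens and serves as a virtual object: d_o2 = L - d_i1 = -15.633 cm.
Second lens: d_i2 = 1/(1/10 - 1/(-15.633)) = 6.099 cm.
m_2 = -(6.099)/(-15.633) = 0.3901.
The system's lateral magnification is m_1 m_2 = (-1.4667)(0.3901) = -0.5722.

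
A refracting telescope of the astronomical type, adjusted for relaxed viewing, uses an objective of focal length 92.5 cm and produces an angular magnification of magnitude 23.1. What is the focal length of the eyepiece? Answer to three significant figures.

|M| = f_obj/f_eye, so f_eye = f_obj/|M| = 92.5/23.1 = 4.004 cm.

4.00 cm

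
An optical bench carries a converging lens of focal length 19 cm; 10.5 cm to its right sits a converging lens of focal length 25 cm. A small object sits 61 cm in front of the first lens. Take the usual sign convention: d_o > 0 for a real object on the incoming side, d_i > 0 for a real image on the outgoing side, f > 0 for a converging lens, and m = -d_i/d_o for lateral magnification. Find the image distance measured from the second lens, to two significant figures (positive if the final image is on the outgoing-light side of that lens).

10 cm

Lens 1: 1/d_i1 = 1/f_1 - 1/d_o1 = 1/19 - 1/61 = 0.03624 cm^-1, so d_i1 = 27.595 cm.
Since 27.595 cm > 10.5 cm, the first image lies past the second lens and serves as a virtual object: d_o2 = L - d_i1 = -17.095 cm.
Lens 2: 1/d_i2 = 1/f_2 - 1/d_o2 = 1/25 - 1/(-17.095) = 0.09850 cm^-1, so d_i2 = 10.153 cm.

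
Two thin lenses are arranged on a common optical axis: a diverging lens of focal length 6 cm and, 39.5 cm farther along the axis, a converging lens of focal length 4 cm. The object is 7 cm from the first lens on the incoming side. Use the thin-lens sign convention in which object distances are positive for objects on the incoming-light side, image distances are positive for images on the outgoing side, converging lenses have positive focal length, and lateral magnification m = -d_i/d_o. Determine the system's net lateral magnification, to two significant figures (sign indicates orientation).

Applying the thin-lens equation to the first lens, 1/(-6) = 1/7 + 1/d_i1, which gives d_i1 = -3.231 cm.
Its lateral magnification is m_1 = -d_i1/d_o1 = -(-3.231)/7 = 0.4615.
With d_i1 < 0 the first image is virtual and lies on the object side; the object distance for lens 2 is d_o2 = 39.5 - (-3.231) = 42.731 cm.
Applying the thin-lens equation again with f_2 = 4 cm and d_o2 = 42.731 cm gives d_i2 = 4.413 cm.
m_2 = -(4.413)/(42.731) = -0.1033.
Total m = m_1 x m_2 = (0.4615)(-0.1033) = -0.0477.

-0.048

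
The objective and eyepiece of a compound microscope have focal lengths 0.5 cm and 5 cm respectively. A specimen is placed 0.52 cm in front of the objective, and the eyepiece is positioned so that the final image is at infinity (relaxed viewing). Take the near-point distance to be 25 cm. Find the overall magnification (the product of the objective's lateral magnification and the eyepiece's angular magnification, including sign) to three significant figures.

Objective: 1/d_i = 1/f_obj - 1/d_o = 1/0.5 - 1/0.52 = 0.07692 cm^-1, so d_i = 13.000 cm.
m_obj = -d_i/d_o = -13.000/0.52 = -25.000.
Eyepiece angular magnification (image at infinity): M_eye = D/f_e = 25/5 = 5.000.
Overall M = m_obj x M_eye = (-25.000)(5.000) = -125.00.

-125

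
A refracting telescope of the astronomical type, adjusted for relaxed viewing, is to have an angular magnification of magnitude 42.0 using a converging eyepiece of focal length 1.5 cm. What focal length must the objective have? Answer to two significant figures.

63 cm

|M| = f_obj/|f_eye|, so f_obj = |M| x |f_eye| = 42.0 x 1.5 = 63.000 cm.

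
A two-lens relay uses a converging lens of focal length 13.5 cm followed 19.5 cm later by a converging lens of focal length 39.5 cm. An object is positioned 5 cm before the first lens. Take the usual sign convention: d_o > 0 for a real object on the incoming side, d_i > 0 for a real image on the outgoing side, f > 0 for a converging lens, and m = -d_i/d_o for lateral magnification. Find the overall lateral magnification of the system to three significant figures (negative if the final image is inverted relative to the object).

5.20

First lens: d_i1 = 1/(1/13.5 - 1/5) = -7.941 cm.
m_1 = -(-7.941)/5 = 1.5882.
The intermediate image is virtual, 7.941 cm to the left of lens 1, so d_o2 = L - d_i1 = 19.5 - (-7.941) = 27.441 cm.
Second lens: d_i2 = 1/(1/39.5 - 1/(27.441)) = -89.887 cm.
m_2 = -(-89.887)/(27.441) = 3.2756.
The system's lateral magnification is m_1 m_2 = (1.5882)(3.2756) = 5.2024.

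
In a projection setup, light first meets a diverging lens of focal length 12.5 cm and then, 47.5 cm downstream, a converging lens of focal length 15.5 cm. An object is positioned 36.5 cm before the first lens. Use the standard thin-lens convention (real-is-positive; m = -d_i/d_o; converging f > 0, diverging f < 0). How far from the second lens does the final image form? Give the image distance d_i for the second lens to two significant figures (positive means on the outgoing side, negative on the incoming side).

21 cm

Lens 1: 1/d_i1 = 1/f_1 - 1/d_o1 = 1/(-12.5) - 1/36.5 = -0.10740 cm^-1, so d_i1 = -9.311 cm.
With d_i1 < 0 the first image is virtual and lies on the object side; the object distance for lens 2 is d_o2 = 47.5 - (-9.311) = 56.811 cm.
Lens 2: 1/d_i2 = 1/f_2 - 1/d_o2 = 1/15.5 - 1/(56.811) = 0.04691 cm^-1, so d_i2 = 21.316 cm.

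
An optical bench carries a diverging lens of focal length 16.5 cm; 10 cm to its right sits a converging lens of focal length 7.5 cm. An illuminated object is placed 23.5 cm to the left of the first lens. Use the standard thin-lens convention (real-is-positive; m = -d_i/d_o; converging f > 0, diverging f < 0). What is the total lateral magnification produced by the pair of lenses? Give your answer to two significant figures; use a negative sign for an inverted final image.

-0.25

Applying the thin-lens equation to the first lens, 1/(-16.5) = 1/23.5 + 1/d_i1, which gives d_i1 = -9.694 cm.
Its lateral magnification is m_1 = -d_i1/d_o1 = -(-9.694)/23.5 = 0.4125.
With d_i1 < 0 the first image is virtual and lies on the object side; the object distance for lens 2 is d_o2 = 10 - (-9.694) = 19.694 cm.
Applying the thin-lens equation again with f_2 = 7.5 cm and d_o2 = 19.694 cm gives d_i2 = 12.113 cm.
m_2 = -(12.113)/(19.694) = -0.6151.
Total m = m_1 x m_2 = (0.4125)(-0.6151) = -0.2537.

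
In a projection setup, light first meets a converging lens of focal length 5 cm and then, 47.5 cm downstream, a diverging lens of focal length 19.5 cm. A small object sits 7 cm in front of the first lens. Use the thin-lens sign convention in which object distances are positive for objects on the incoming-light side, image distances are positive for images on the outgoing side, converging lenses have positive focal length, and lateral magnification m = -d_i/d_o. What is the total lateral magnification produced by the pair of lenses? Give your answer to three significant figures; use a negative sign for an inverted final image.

First lens: d_i1 = 1/(1/5 - 1/7) = 17.500 cm.
m_1 = -(17.500)/7 = -2.5000.
Object distance for lens 2: d_o2 = 47.5 - 17.500 = 30.000 cm.
Second lens: d_i2 = 1/(1/(-19.5) - 1/(30.000)) = -11.818 cm.
m_2 = -(-11.818)/(30.000) = 0.3939.
The system's lateral magnification is m_1 m_2 = (-2.5000)(0.3939) = -0.9848.

-0.985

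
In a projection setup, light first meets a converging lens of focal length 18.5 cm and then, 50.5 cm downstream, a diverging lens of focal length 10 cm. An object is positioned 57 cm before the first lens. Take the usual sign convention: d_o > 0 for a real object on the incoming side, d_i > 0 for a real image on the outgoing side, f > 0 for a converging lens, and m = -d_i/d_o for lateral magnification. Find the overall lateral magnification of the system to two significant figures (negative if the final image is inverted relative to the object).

-0.15

Applying the thin-lens equation to the first lens, 1/18.5 = 1/57 + 1/d_i1, which gives d_i1 = 27.390 cm.
Its lateral magnification is m_1 = -d_i1/d_o1 = -(27.390)/57 = -0.4805.
That image sits 23.110 cm in front of the second lens, so d_o2 = 23.110 cm.
Applying the thin-lens equation again with f_2 = -10 cm and d_o2 = 23.110 cm gives d_i2 = -6.980 cm.
m_2 = -(-6.980)/(23.110) = 0.3020.
Overall magnification: m = m_1 m_2 = -0.1451.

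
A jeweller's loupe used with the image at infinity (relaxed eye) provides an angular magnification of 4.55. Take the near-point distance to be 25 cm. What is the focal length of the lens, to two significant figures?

5.5 cm

For the image at infinity, M = D/f.
f = D/M = 25/4.55 = 5.495 cm.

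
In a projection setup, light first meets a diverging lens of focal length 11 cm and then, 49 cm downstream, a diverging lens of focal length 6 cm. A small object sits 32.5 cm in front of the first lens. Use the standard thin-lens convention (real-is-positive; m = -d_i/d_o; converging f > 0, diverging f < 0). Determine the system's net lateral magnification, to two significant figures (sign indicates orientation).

First lens: d_i1 = 1/(1/(-11) - 1/32.5) = -8.218 cm.
m_1 = -(-8.218)/32.5 = 0.2529.
With d_i1 < 0 the first image is virtual and lies on the object side; the object distance for lens 2 is d_o2 = 49 - (-8.218) = 57.218 cm.
Second lens: d_i2 = 1/(1/(-6) - 1/(57.218)) = -5.431 cm.
m_2 = -(-5.431)/(57.218) = 0.0949.
The system's lateral magnification is m_1 m_2 = (0.2529)(0.0949) = 0.0240.

0.024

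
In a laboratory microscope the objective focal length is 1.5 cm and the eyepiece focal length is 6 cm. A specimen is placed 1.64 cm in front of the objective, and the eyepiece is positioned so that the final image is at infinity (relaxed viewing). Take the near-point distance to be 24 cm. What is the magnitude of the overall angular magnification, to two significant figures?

43

Objective: 1/d_i = 1/f_obj - 1/d_o = 1/1.5 - 1/1.64 = 0.05691 cm^-1, so d_i = 17.571 cm.
m_obj = -d_i/d_o = -17.571/1.64 = -10.714.
Eyepiece angular magnification (image at infinity): M_eye = D/f_e = 24/6 = 4.000.
Overall M = m_obj x M_eye = (-10.714)(4.000) = -42.86.
|M| = 42.86.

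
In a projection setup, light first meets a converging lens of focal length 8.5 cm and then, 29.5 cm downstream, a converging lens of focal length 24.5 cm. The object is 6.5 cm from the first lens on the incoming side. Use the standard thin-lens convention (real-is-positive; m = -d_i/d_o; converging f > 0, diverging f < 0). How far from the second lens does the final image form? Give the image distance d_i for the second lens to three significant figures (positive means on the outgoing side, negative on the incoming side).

Lens 1: 1/d_i1 = 1/f_1 - 1/d_o1 = 1/8.5 - 1/6.5 = -0.03620 cm^-1, so d_i1 = -27.625 cm.
With d_i1 < 0 the first image is virtual and lies on the object side; the object distance for lens 2 is d_o2 = 29.5 - (-27.625) = 57.125 cm.
Lens 2: 1/d_i2 = 1/f_2 - 1/d_o2 = 1/24.5 - 1/(57.125) = 0.02331 cm^-1, so d_i2 = 42.898 cm.

42.9 cm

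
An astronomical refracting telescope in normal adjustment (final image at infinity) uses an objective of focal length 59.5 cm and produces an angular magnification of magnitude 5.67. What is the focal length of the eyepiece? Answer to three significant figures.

|M| = f_obj/f_eye, so f_eye = f_obj/|M| = 59.5/5.67 = 10.494 cm.

10.5 cm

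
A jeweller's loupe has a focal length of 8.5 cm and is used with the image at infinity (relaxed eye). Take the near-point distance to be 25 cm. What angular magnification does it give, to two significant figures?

2.9

M = D/f = 25/8.5 = 2.941.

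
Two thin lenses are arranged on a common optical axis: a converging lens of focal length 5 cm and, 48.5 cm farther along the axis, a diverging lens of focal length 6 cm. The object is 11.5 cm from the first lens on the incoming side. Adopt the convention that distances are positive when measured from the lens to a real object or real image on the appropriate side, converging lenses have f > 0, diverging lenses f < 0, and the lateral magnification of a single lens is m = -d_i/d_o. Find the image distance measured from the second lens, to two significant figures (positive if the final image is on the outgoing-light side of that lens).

-5.2 cm

First lens: d_i1 = 1/(1/5 - 1/11.5) = 8.846 cm.
The intermediate image is 8.846 cm to the right of lens 1, so d_o2 = L - d_i1 = 48.5 - 8.846 = 39.654 cm.
Second lens: d_i2 = 1/(1/(-6) - 1/(39.654)) = -5.211 cm.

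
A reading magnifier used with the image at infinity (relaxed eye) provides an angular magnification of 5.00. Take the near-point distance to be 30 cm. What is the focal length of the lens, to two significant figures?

For the image at infinity, M = D/f.
f = D/M = 30/5.0 = 6.000 cm.

6.0 cm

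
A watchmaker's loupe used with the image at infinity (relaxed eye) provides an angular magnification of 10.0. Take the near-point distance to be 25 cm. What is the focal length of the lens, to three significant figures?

For the image at infinity, M = D/f.
f = D/M = 25/10.0 = 2.500 cm.

2.50 cm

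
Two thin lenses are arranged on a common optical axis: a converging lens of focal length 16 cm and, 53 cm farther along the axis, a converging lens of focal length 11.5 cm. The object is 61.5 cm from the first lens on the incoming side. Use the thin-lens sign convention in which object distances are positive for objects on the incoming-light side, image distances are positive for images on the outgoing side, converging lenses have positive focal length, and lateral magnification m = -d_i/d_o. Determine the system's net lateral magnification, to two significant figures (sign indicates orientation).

0.20

First lens: d_i1 = 1/(1/16 - 1/61.5) = 21.626 cm.
m_1 = -(21.626)/61.5 = -0.3516.
The intermediate image is 21.626 cm to the right of lens 1, so d_o2 = L - d_i1 = 53 - 21.626 = 31.374 cm.
Second lens: d_i2 = 1/(1/11.5 - 1/(31.374)) = 18.155 cm.
m_2 = -(18.155)/(31.374) = -0.5787.
Total m = m_1 x m_2 = (-0.3516)(-0.5787) = 0.2035.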